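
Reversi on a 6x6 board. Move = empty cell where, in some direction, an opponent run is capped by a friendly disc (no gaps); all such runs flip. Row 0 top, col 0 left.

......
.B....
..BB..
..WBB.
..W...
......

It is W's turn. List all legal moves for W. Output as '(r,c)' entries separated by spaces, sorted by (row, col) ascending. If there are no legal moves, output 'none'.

Answer: (1,2) (1,4) (2,4) (3,5)

Derivation:
(0,0): no bracket -> illegal
(0,1): no bracket -> illegal
(0,2): no bracket -> illegal
(1,0): no bracket -> illegal
(1,2): flips 1 -> legal
(1,3): no bracket -> illegal
(1,4): flips 1 -> legal
(2,0): no bracket -> illegal
(2,1): no bracket -> illegal
(2,4): flips 1 -> legal
(2,5): no bracket -> illegal
(3,1): no bracket -> illegal
(3,5): flips 2 -> legal
(4,3): no bracket -> illegal
(4,4): no bracket -> illegal
(4,5): no bracket -> illegal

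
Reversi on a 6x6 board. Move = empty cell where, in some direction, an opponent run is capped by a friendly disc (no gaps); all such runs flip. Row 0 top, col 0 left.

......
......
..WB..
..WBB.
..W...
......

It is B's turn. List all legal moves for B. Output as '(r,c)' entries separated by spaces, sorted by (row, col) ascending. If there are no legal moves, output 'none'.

Answer: (1,1) (2,1) (3,1) (4,1) (5,1)

Derivation:
(1,1): flips 1 -> legal
(1,2): no bracket -> illegal
(1,3): no bracket -> illegal
(2,1): flips 1 -> legal
(3,1): flips 1 -> legal
(4,1): flips 1 -> legal
(4,3): no bracket -> illegal
(5,1): flips 1 -> legal
(5,2): no bracket -> illegal
(5,3): no bracket -> illegal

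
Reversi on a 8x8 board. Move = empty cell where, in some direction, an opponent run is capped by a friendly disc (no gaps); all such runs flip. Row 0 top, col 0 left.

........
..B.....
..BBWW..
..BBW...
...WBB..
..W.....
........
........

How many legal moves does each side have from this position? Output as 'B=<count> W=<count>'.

-- B to move --
(1,3): no bracket -> illegal
(1,4): flips 2 -> legal
(1,5): flips 1 -> legal
(1,6): no bracket -> illegal
(2,6): flips 2 -> legal
(3,5): flips 1 -> legal
(3,6): no bracket -> illegal
(4,1): no bracket -> illegal
(4,2): flips 1 -> legal
(5,1): no bracket -> illegal
(5,3): flips 1 -> legal
(5,4): flips 1 -> legal
(6,1): no bracket -> illegal
(6,2): no bracket -> illegal
(6,3): no bracket -> illegal
B mobility = 7
-- W to move --
(0,1): flips 2 -> legal
(0,2): no bracket -> illegal
(0,3): no bracket -> illegal
(1,1): no bracket -> illegal
(1,3): flips 2 -> legal
(1,4): no bracket -> illegal
(2,1): flips 3 -> legal
(3,1): flips 2 -> legal
(3,5): no bracket -> illegal
(3,6): no bracket -> illegal
(4,1): no bracket -> illegal
(4,2): flips 1 -> legal
(4,6): flips 2 -> legal
(5,3): no bracket -> illegal
(5,4): flips 1 -> legal
(5,5): no bracket -> illegal
(5,6): flips 1 -> legal
W mobility = 8

Answer: B=7 W=8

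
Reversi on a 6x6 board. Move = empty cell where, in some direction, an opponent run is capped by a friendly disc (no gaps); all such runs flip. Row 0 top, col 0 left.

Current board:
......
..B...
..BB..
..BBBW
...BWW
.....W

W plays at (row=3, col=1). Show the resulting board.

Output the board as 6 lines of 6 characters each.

Answer: ......
..B...
..BB..
.WWWWW
...BWW
.....W

Derivation:
Place W at (3,1); scan 8 dirs for brackets.
Dir NW: first cell '.' (not opp) -> no flip
Dir N: first cell '.' (not opp) -> no flip
Dir NE: opp run (2,2), next='.' -> no flip
Dir W: first cell '.' (not opp) -> no flip
Dir E: opp run (3,2) (3,3) (3,4) capped by W -> flip
Dir SW: first cell '.' (not opp) -> no flip
Dir S: first cell '.' (not opp) -> no flip
Dir SE: first cell '.' (not opp) -> no flip
All flips: (3,2) (3,3) (3,4)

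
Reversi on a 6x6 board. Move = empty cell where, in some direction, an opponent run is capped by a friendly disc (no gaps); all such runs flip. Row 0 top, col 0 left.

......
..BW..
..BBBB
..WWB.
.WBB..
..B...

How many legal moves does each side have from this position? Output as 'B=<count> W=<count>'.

Answer: B=10 W=10

Derivation:
-- B to move --
(0,2): flips 1 -> legal
(0,3): flips 1 -> legal
(0,4): flips 1 -> legal
(1,4): flips 1 -> legal
(2,1): flips 1 -> legal
(3,0): flips 1 -> legal
(3,1): flips 2 -> legal
(4,0): flips 1 -> legal
(4,4): flips 1 -> legal
(5,0): flips 2 -> legal
(5,1): no bracket -> illegal
B mobility = 10
-- W to move --
(0,1): no bracket -> illegal
(0,2): flips 2 -> legal
(0,3): no bracket -> illegal
(1,1): flips 2 -> legal
(1,4): flips 1 -> legal
(1,5): flips 1 -> legal
(2,1): no bracket -> illegal
(3,1): flips 1 -> legal
(3,5): flips 2 -> legal
(4,4): flips 2 -> legal
(4,5): no bracket -> illegal
(5,1): flips 1 -> legal
(5,3): flips 1 -> legal
(5,4): flips 1 -> legal
W mobility = 10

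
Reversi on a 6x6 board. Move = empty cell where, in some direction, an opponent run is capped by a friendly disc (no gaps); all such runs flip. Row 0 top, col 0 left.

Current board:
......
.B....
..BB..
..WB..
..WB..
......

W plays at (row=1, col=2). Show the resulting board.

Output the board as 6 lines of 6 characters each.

Place W at (1,2); scan 8 dirs for brackets.
Dir NW: first cell '.' (not opp) -> no flip
Dir N: first cell '.' (not opp) -> no flip
Dir NE: first cell '.' (not opp) -> no flip
Dir W: opp run (1,1), next='.' -> no flip
Dir E: first cell '.' (not opp) -> no flip
Dir SW: first cell '.' (not opp) -> no flip
Dir S: opp run (2,2) capped by W -> flip
Dir SE: opp run (2,3), next='.' -> no flip
All flips: (2,2)

Answer: ......
.BW...
..WB..
..WB..
..WB..
......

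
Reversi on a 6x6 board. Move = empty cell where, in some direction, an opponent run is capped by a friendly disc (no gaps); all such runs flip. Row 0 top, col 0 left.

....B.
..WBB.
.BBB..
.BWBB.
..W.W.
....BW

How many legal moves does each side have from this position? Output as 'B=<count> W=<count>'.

-- B to move --
(0,1): flips 1 -> legal
(0,2): flips 1 -> legal
(0,3): flips 1 -> legal
(1,1): flips 1 -> legal
(3,5): no bracket -> illegal
(4,1): flips 1 -> legal
(4,3): flips 1 -> legal
(4,5): no bracket -> illegal
(5,1): flips 1 -> legal
(5,2): flips 2 -> legal
(5,3): flips 1 -> legal
B mobility = 9
-- W to move --
(0,2): no bracket -> illegal
(0,3): no bracket -> illegal
(0,5): flips 2 -> legal
(1,0): flips 1 -> legal
(1,1): flips 2 -> legal
(1,5): flips 2 -> legal
(2,0): flips 1 -> legal
(2,4): flips 2 -> legal
(2,5): no bracket -> illegal
(3,0): flips 2 -> legal
(3,5): flips 2 -> legal
(4,0): no bracket -> illegal
(4,1): no bracket -> illegal
(4,3): no bracket -> illegal
(4,5): flips 2 -> legal
(5,3): flips 1 -> legal
W mobility = 10

Answer: B=9 W=10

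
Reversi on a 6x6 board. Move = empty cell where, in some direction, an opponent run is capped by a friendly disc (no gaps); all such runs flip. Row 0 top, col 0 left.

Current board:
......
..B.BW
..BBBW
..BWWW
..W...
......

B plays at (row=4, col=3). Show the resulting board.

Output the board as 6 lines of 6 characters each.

Answer: ......
..B.BW
..BBBW
..BBWW
..WB..
......

Derivation:
Place B at (4,3); scan 8 dirs for brackets.
Dir NW: first cell 'B' (not opp) -> no flip
Dir N: opp run (3,3) capped by B -> flip
Dir NE: opp run (3,4) (2,5), next=edge -> no flip
Dir W: opp run (4,2), next='.' -> no flip
Dir E: first cell '.' (not opp) -> no flip
Dir SW: first cell '.' (not opp) -> no flip
Dir S: first cell '.' (not opp) -> no flip
Dir SE: first cell '.' (not opp) -> no flip
All flips: (3,3)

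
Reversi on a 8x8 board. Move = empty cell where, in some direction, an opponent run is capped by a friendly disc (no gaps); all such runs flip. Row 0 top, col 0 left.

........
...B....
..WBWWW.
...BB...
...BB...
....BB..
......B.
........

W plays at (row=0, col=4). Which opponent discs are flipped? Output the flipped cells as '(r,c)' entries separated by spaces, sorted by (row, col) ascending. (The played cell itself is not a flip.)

Answer: (1,3)

Derivation:
Dir NW: edge -> no flip
Dir N: edge -> no flip
Dir NE: edge -> no flip
Dir W: first cell '.' (not opp) -> no flip
Dir E: first cell '.' (not opp) -> no flip
Dir SW: opp run (1,3) capped by W -> flip
Dir S: first cell '.' (not opp) -> no flip
Dir SE: first cell '.' (not opp) -> no flip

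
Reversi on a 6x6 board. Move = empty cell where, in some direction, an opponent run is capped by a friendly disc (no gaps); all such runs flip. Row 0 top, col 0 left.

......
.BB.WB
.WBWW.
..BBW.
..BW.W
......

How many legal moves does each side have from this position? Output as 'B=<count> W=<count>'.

-- B to move --
(0,3): no bracket -> illegal
(0,4): no bracket -> illegal
(0,5): flips 2 -> legal
(1,0): flips 1 -> legal
(1,3): flips 2 -> legal
(2,0): flips 1 -> legal
(2,5): flips 2 -> legal
(3,0): flips 1 -> legal
(3,1): flips 1 -> legal
(3,5): flips 1 -> legal
(4,4): flips 1 -> legal
(5,2): no bracket -> illegal
(5,3): flips 1 -> legal
(5,4): flips 1 -> legal
(5,5): no bracket -> illegal
B mobility = 11
-- W to move --
(0,0): no bracket -> illegal
(0,1): flips 2 -> legal
(0,2): no bracket -> illegal
(0,3): flips 1 -> legal
(0,4): no bracket -> illegal
(0,5): no bracket -> illegal
(1,0): no bracket -> illegal
(1,3): no bracket -> illegal
(2,0): no bracket -> illegal
(2,5): no bracket -> illegal
(3,1): flips 2 -> legal
(4,1): flips 2 -> legal
(4,4): no bracket -> illegal
(5,1): flips 2 -> legal
(5,2): no bracket -> illegal
(5,3): no bracket -> illegal
W mobility = 5

Answer: B=11 W=5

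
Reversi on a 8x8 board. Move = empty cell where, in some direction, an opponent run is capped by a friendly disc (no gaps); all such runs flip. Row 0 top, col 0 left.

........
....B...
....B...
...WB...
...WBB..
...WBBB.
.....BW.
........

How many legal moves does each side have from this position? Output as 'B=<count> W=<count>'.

Answer: B=8 W=7

Derivation:
-- B to move --
(2,2): flips 1 -> legal
(2,3): no bracket -> illegal
(3,2): flips 2 -> legal
(4,2): flips 2 -> legal
(5,2): flips 2 -> legal
(5,7): no bracket -> illegal
(6,2): flips 1 -> legal
(6,3): no bracket -> illegal
(6,4): no bracket -> illegal
(6,7): flips 1 -> legal
(7,5): no bracket -> illegal
(7,6): flips 1 -> legal
(7,7): flips 1 -> legal
B mobility = 8
-- W to move --
(0,3): no bracket -> illegal
(0,4): no bracket -> illegal
(0,5): no bracket -> illegal
(1,3): no bracket -> illegal
(1,5): flips 1 -> legal
(2,3): no bracket -> illegal
(2,5): flips 1 -> legal
(3,5): flips 2 -> legal
(3,6): no bracket -> illegal
(4,6): flips 3 -> legal
(4,7): no bracket -> illegal
(5,7): flips 3 -> legal
(6,3): no bracket -> illegal
(6,4): flips 1 -> legal
(6,7): no bracket -> illegal
(7,4): no bracket -> illegal
(7,5): no bracket -> illegal
(7,6): flips 2 -> legal
W mobility = 7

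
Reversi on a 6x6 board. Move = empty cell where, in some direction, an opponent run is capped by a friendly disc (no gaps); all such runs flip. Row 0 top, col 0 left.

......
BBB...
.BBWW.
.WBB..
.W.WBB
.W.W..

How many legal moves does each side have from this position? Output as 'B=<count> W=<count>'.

-- B to move --
(1,3): flips 1 -> legal
(1,4): flips 1 -> legal
(1,5): flips 1 -> legal
(2,0): no bracket -> illegal
(2,5): flips 2 -> legal
(3,0): flips 1 -> legal
(3,4): flips 1 -> legal
(3,5): no bracket -> illegal
(4,0): flips 1 -> legal
(4,2): flips 1 -> legal
(5,0): flips 1 -> legal
(5,2): no bracket -> illegal
(5,4): flips 1 -> legal
B mobility = 10
-- W to move --
(0,0): no bracket -> illegal
(0,1): flips 3 -> legal
(0,2): no bracket -> illegal
(0,3): no bracket -> illegal
(1,3): flips 1 -> legal
(2,0): flips 2 -> legal
(3,0): no bracket -> illegal
(3,4): flips 2 -> legal
(3,5): flips 1 -> legal
(4,2): flips 1 -> legal
(5,4): no bracket -> illegal
(5,5): no bracket -> illegal
W mobility = 6

Answer: B=10 W=6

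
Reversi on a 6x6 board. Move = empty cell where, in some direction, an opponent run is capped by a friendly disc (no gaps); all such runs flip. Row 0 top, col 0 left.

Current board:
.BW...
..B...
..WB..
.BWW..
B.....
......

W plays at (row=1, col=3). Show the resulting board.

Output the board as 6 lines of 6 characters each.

Place W at (1,3); scan 8 dirs for brackets.
Dir NW: first cell 'W' (not opp) -> no flip
Dir N: first cell '.' (not opp) -> no flip
Dir NE: first cell '.' (not opp) -> no flip
Dir W: opp run (1,2), next='.' -> no flip
Dir E: first cell '.' (not opp) -> no flip
Dir SW: first cell 'W' (not opp) -> no flip
Dir S: opp run (2,3) capped by W -> flip
Dir SE: first cell '.' (not opp) -> no flip
All flips: (2,3)

Answer: .BW...
..BW..
..WW..
.BWW..
B.....
......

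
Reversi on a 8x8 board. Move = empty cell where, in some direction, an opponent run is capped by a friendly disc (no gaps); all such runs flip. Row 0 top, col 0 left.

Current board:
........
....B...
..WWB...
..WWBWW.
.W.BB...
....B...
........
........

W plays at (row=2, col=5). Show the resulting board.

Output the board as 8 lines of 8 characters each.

Answer: ........
....B...
..WWWW..
..WWBWW.
.W.BB...
....B...
........
........

Derivation:
Place W at (2,5); scan 8 dirs for brackets.
Dir NW: opp run (1,4), next='.' -> no flip
Dir N: first cell '.' (not opp) -> no flip
Dir NE: first cell '.' (not opp) -> no flip
Dir W: opp run (2,4) capped by W -> flip
Dir E: first cell '.' (not opp) -> no flip
Dir SW: opp run (3,4) (4,3), next='.' -> no flip
Dir S: first cell 'W' (not opp) -> no flip
Dir SE: first cell 'W' (not opp) -> no flip
All flips: (2,4)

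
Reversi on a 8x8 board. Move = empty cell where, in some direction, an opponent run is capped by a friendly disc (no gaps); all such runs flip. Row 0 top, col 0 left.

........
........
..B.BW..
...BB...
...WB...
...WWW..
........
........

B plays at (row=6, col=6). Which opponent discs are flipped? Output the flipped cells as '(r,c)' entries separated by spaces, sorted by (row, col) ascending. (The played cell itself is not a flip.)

Dir NW: opp run (5,5) capped by B -> flip
Dir N: first cell '.' (not opp) -> no flip
Dir NE: first cell '.' (not opp) -> no flip
Dir W: first cell '.' (not opp) -> no flip
Dir E: first cell '.' (not opp) -> no flip
Dir SW: first cell '.' (not opp) -> no flip
Dir S: first cell '.' (not opp) -> no flip
Dir SE: first cell '.' (not opp) -> no flip

Answer: (5,5)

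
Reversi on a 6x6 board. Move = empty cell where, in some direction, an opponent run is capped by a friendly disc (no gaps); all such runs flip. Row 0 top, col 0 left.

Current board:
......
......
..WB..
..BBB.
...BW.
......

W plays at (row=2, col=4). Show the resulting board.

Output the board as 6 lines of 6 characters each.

Answer: ......
......
..WWW.
..BBW.
...BW.
......

Derivation:
Place W at (2,4); scan 8 dirs for brackets.
Dir NW: first cell '.' (not opp) -> no flip
Dir N: first cell '.' (not opp) -> no flip
Dir NE: first cell '.' (not opp) -> no flip
Dir W: opp run (2,3) capped by W -> flip
Dir E: first cell '.' (not opp) -> no flip
Dir SW: opp run (3,3), next='.' -> no flip
Dir S: opp run (3,4) capped by W -> flip
Dir SE: first cell '.' (not opp) -> no flip
All flips: (2,3) (3,4)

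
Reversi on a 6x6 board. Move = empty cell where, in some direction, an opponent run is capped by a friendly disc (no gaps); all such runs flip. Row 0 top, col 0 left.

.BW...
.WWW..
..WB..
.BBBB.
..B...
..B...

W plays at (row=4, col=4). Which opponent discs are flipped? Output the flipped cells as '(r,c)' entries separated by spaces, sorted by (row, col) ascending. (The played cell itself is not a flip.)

Dir NW: opp run (3,3) capped by W -> flip
Dir N: opp run (3,4), next='.' -> no flip
Dir NE: first cell '.' (not opp) -> no flip
Dir W: first cell '.' (not opp) -> no flip
Dir E: first cell '.' (not opp) -> no flip
Dir SW: first cell '.' (not opp) -> no flip
Dir S: first cell '.' (not opp) -> no flip
Dir SE: first cell '.' (not opp) -> no flip

Answer: (3,3)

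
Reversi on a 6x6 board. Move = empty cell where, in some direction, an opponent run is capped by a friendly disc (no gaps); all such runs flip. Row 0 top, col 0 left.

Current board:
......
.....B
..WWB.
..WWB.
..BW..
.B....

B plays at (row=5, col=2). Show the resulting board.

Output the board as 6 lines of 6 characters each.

Answer: ......
.....B
..WWB.
..WWB.
..BB..
.BB...

Derivation:
Place B at (5,2); scan 8 dirs for brackets.
Dir NW: first cell '.' (not opp) -> no flip
Dir N: first cell 'B' (not opp) -> no flip
Dir NE: opp run (4,3) capped by B -> flip
Dir W: first cell 'B' (not opp) -> no flip
Dir E: first cell '.' (not opp) -> no flip
Dir SW: edge -> no flip
Dir S: edge -> no flip
Dir SE: edge -> no flip
All flips: (4,3)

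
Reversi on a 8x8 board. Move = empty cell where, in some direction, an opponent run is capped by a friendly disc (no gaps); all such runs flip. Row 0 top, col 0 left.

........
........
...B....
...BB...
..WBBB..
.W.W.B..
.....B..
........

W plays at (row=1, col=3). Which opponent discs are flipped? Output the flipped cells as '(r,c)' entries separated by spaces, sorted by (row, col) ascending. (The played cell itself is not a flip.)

Dir NW: first cell '.' (not opp) -> no flip
Dir N: first cell '.' (not opp) -> no flip
Dir NE: first cell '.' (not opp) -> no flip
Dir W: first cell '.' (not opp) -> no flip
Dir E: first cell '.' (not opp) -> no flip
Dir SW: first cell '.' (not opp) -> no flip
Dir S: opp run (2,3) (3,3) (4,3) capped by W -> flip
Dir SE: first cell '.' (not opp) -> no flip

Answer: (2,3) (3,3) (4,3)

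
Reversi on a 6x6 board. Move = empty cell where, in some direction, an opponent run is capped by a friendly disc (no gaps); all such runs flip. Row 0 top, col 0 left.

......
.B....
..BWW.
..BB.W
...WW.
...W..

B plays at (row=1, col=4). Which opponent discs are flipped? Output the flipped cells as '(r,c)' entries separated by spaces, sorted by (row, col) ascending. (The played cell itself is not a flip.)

Dir NW: first cell '.' (not opp) -> no flip
Dir N: first cell '.' (not opp) -> no flip
Dir NE: first cell '.' (not opp) -> no flip
Dir W: first cell '.' (not opp) -> no flip
Dir E: first cell '.' (not opp) -> no flip
Dir SW: opp run (2,3) capped by B -> flip
Dir S: opp run (2,4), next='.' -> no flip
Dir SE: first cell '.' (not opp) -> no flip

Answer: (2,3)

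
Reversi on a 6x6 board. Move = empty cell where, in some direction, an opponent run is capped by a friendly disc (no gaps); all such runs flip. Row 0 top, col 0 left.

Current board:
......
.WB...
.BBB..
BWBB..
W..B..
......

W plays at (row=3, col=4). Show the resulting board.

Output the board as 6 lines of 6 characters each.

Answer: ......
.WB...
.BBB..
BWWWW.
W..B..
......

Derivation:
Place W at (3,4); scan 8 dirs for brackets.
Dir NW: opp run (2,3) (1,2), next='.' -> no flip
Dir N: first cell '.' (not opp) -> no flip
Dir NE: first cell '.' (not opp) -> no flip
Dir W: opp run (3,3) (3,2) capped by W -> flip
Dir E: first cell '.' (not opp) -> no flip
Dir SW: opp run (4,3), next='.' -> no flip
Dir S: first cell '.' (not opp) -> no flip
Dir SE: first cell '.' (not opp) -> no flip
All flips: (3,2) (3,3)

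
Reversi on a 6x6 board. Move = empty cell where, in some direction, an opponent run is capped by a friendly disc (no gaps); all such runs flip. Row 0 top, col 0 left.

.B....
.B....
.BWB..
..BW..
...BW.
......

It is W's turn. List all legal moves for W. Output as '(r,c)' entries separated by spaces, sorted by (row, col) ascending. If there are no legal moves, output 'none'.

(0,0): flips 1 -> legal
(0,2): no bracket -> illegal
(1,0): no bracket -> illegal
(1,2): no bracket -> illegal
(1,3): flips 1 -> legal
(1,4): no bracket -> illegal
(2,0): flips 1 -> legal
(2,4): flips 1 -> legal
(3,0): no bracket -> illegal
(3,1): flips 1 -> legal
(3,4): no bracket -> illegal
(4,1): no bracket -> illegal
(4,2): flips 2 -> legal
(5,2): no bracket -> illegal
(5,3): flips 1 -> legal
(5,4): no bracket -> illegal

Answer: (0,0) (1,3) (2,0) (2,4) (3,1) (4,2) (5,3)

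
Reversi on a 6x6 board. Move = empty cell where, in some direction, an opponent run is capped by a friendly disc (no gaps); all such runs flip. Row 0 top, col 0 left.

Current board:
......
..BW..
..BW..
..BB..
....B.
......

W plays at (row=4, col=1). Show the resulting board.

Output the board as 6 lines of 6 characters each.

Place W at (4,1); scan 8 dirs for brackets.
Dir NW: first cell '.' (not opp) -> no flip
Dir N: first cell '.' (not opp) -> no flip
Dir NE: opp run (3,2) capped by W -> flip
Dir W: first cell '.' (not opp) -> no flip
Dir E: first cell '.' (not opp) -> no flip
Dir SW: first cell '.' (not opp) -> no flip
Dir S: first cell '.' (not opp) -> no flip
Dir SE: first cell '.' (not opp) -> no flip
All flips: (3,2)

Answer: ......
..BW..
..BW..
..WB..
.W..B.
......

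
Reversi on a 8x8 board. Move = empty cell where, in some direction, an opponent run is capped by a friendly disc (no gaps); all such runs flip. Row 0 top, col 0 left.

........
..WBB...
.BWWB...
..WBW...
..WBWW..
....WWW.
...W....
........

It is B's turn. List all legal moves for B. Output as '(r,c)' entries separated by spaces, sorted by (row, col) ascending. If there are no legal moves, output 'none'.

(0,1): no bracket -> illegal
(0,2): no bracket -> illegal
(0,3): flips 1 -> legal
(1,1): flips 2 -> legal
(2,5): flips 1 -> legal
(3,1): flips 2 -> legal
(3,5): flips 1 -> legal
(3,6): no bracket -> illegal
(4,1): flips 3 -> legal
(4,6): flips 2 -> legal
(4,7): no bracket -> illegal
(5,1): flips 1 -> legal
(5,2): no bracket -> illegal
(5,3): no bracket -> illegal
(5,7): no bracket -> illegal
(6,2): no bracket -> illegal
(6,4): flips 3 -> legal
(6,5): flips 1 -> legal
(6,6): flips 2 -> legal
(6,7): no bracket -> illegal
(7,2): no bracket -> illegal
(7,3): no bracket -> illegal
(7,4): no bracket -> illegal

Answer: (0,3) (1,1) (2,5) (3,1) (3,5) (4,1) (4,6) (5,1) (6,4) (6,5) (6,6)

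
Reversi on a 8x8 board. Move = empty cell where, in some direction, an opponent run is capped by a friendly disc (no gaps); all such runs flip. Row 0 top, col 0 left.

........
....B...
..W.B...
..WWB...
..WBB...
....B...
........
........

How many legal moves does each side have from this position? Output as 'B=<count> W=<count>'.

-- B to move --
(1,1): flips 2 -> legal
(1,2): no bracket -> illegal
(1,3): no bracket -> illegal
(2,1): flips 1 -> legal
(2,3): flips 1 -> legal
(3,1): flips 2 -> legal
(4,1): flips 1 -> legal
(5,1): flips 2 -> legal
(5,2): no bracket -> illegal
(5,3): no bracket -> illegal
B mobility = 6
-- W to move --
(0,3): no bracket -> illegal
(0,4): no bracket -> illegal
(0,5): no bracket -> illegal
(1,3): no bracket -> illegal
(1,5): flips 1 -> legal
(2,3): no bracket -> illegal
(2,5): no bracket -> illegal
(3,5): flips 1 -> legal
(4,5): flips 2 -> legal
(5,2): no bracket -> illegal
(5,3): flips 1 -> legal
(5,5): flips 1 -> legal
(6,3): no bracket -> illegal
(6,4): no bracket -> illegal
(6,5): flips 2 -> legal
W mobility = 6

Answer: B=6 W=6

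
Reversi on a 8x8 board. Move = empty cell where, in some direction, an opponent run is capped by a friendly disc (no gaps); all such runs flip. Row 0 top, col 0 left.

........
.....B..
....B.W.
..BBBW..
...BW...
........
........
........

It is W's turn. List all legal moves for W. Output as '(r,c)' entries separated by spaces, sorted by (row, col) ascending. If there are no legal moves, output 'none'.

(0,4): flips 1 -> legal
(0,5): no bracket -> illegal
(0,6): no bracket -> illegal
(1,3): flips 1 -> legal
(1,4): flips 2 -> legal
(1,6): no bracket -> illegal
(2,1): no bracket -> illegal
(2,2): flips 1 -> legal
(2,3): no bracket -> illegal
(2,5): no bracket -> illegal
(3,1): flips 3 -> legal
(4,1): no bracket -> illegal
(4,2): flips 1 -> legal
(4,5): no bracket -> illegal
(5,2): no bracket -> illegal
(5,3): no bracket -> illegal
(5,4): no bracket -> illegal

Answer: (0,4) (1,3) (1,4) (2,2) (3,1) (4,2)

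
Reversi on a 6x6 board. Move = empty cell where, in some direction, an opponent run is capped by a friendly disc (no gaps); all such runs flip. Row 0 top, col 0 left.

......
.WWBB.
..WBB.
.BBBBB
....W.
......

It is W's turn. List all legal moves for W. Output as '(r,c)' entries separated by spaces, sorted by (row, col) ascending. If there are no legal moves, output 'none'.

(0,2): no bracket -> illegal
(0,3): no bracket -> illegal
(0,4): flips 4 -> legal
(0,5): no bracket -> illegal
(1,5): flips 2 -> legal
(2,0): no bracket -> illegal
(2,1): no bracket -> illegal
(2,5): flips 2 -> legal
(3,0): no bracket -> illegal
(4,0): flips 1 -> legal
(4,1): no bracket -> illegal
(4,2): flips 1 -> legal
(4,3): no bracket -> illegal
(4,5): flips 2 -> legal

Answer: (0,4) (1,5) (2,5) (4,0) (4,2) (4,5)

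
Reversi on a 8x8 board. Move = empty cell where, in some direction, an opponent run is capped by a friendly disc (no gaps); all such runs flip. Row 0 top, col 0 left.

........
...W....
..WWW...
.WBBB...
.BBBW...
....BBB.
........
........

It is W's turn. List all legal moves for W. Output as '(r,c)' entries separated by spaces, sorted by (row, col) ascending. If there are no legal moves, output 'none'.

(2,1): no bracket -> illegal
(2,5): no bracket -> illegal
(3,0): no bracket -> illegal
(3,5): flips 3 -> legal
(4,0): flips 3 -> legal
(4,5): flips 1 -> legal
(4,6): no bracket -> illegal
(4,7): no bracket -> illegal
(5,0): flips 2 -> legal
(5,1): flips 3 -> legal
(5,2): flips 2 -> legal
(5,3): flips 3 -> legal
(5,7): no bracket -> illegal
(6,3): no bracket -> illegal
(6,4): flips 1 -> legal
(6,5): no bracket -> illegal
(6,6): flips 1 -> legal
(6,7): no bracket -> illegal

Answer: (3,5) (4,0) (4,5) (5,0) (5,1) (5,2) (5,3) (6,4) (6,6)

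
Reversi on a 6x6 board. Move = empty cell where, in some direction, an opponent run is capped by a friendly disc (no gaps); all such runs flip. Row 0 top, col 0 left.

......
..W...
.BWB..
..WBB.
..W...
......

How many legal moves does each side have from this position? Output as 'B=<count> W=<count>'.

-- B to move --
(0,1): flips 1 -> legal
(0,2): no bracket -> illegal
(0,3): flips 1 -> legal
(1,1): flips 1 -> legal
(1,3): no bracket -> illegal
(3,1): flips 1 -> legal
(4,1): flips 1 -> legal
(4,3): flips 1 -> legal
(5,1): flips 1 -> legal
(5,2): no bracket -> illegal
(5,3): no bracket -> illegal
B mobility = 7
-- W to move --
(1,0): flips 1 -> legal
(1,1): no bracket -> illegal
(1,3): no bracket -> illegal
(1,4): flips 1 -> legal
(2,0): flips 1 -> legal
(2,4): flips 2 -> legal
(2,5): no bracket -> illegal
(3,0): flips 1 -> legal
(3,1): no bracket -> illegal
(3,5): flips 2 -> legal
(4,3): no bracket -> illegal
(4,4): flips 1 -> legal
(4,5): flips 2 -> legal
W mobility = 8

Answer: B=7 W=8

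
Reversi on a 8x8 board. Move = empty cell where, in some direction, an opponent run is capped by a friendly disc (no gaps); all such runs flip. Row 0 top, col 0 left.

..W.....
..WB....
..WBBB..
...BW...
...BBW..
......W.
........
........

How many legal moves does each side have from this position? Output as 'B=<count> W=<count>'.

-- B to move --
(0,1): flips 1 -> legal
(0,3): no bracket -> illegal
(1,1): flips 2 -> legal
(2,1): flips 1 -> legal
(3,1): flips 1 -> legal
(3,2): no bracket -> illegal
(3,5): flips 1 -> legal
(3,6): no bracket -> illegal
(4,6): flips 1 -> legal
(4,7): no bracket -> illegal
(5,4): no bracket -> illegal
(5,5): no bracket -> illegal
(5,7): no bracket -> illegal
(6,5): no bracket -> illegal
(6,6): no bracket -> illegal
(6,7): flips 3 -> legal
B mobility = 7
-- W to move --
(0,3): no bracket -> illegal
(0,4): flips 1 -> legal
(1,4): flips 2 -> legal
(1,5): no bracket -> illegal
(1,6): flips 1 -> legal
(2,6): flips 3 -> legal
(3,2): flips 1 -> legal
(3,5): flips 2 -> legal
(3,6): no bracket -> illegal
(4,2): flips 2 -> legal
(5,2): flips 1 -> legal
(5,3): no bracket -> illegal
(5,4): flips 1 -> legal
(5,5): flips 2 -> legal
W mobility = 10

Answer: B=7 W=10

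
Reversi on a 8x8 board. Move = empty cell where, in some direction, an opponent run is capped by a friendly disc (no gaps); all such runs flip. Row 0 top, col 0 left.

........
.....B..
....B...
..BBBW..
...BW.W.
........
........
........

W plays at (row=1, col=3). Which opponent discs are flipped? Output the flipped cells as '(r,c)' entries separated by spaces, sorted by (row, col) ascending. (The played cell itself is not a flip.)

Answer: (2,4)

Derivation:
Dir NW: first cell '.' (not opp) -> no flip
Dir N: first cell '.' (not opp) -> no flip
Dir NE: first cell '.' (not opp) -> no flip
Dir W: first cell '.' (not opp) -> no flip
Dir E: first cell '.' (not opp) -> no flip
Dir SW: first cell '.' (not opp) -> no flip
Dir S: first cell '.' (not opp) -> no flip
Dir SE: opp run (2,4) capped by W -> flip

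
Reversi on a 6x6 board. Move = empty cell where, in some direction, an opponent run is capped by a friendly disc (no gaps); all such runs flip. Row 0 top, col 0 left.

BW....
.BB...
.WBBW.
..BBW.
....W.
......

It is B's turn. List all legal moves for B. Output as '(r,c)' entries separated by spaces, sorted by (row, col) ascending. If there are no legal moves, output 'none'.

(0,2): flips 1 -> legal
(1,0): flips 1 -> legal
(1,3): no bracket -> illegal
(1,4): no bracket -> illegal
(1,5): flips 1 -> legal
(2,0): flips 1 -> legal
(2,5): flips 1 -> legal
(3,0): flips 1 -> legal
(3,1): flips 1 -> legal
(3,5): flips 1 -> legal
(4,3): no bracket -> illegal
(4,5): flips 1 -> legal
(5,3): no bracket -> illegal
(5,4): no bracket -> illegal
(5,5): flips 1 -> legal

Answer: (0,2) (1,0) (1,5) (2,0) (2,5) (3,0) (3,1) (3,5) (4,5) (5,5)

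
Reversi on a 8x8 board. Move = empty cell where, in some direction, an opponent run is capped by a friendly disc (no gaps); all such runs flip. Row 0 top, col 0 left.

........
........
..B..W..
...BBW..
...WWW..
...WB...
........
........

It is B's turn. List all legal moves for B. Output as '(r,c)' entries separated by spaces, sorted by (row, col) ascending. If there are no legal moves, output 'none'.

Answer: (1,6) (3,2) (3,6) (5,2) (5,5) (5,6) (6,3)

Derivation:
(1,4): no bracket -> illegal
(1,5): no bracket -> illegal
(1,6): flips 1 -> legal
(2,4): no bracket -> illegal
(2,6): no bracket -> illegal
(3,2): flips 1 -> legal
(3,6): flips 2 -> legal
(4,2): no bracket -> illegal
(4,6): no bracket -> illegal
(5,2): flips 2 -> legal
(5,5): flips 1 -> legal
(5,6): flips 1 -> legal
(6,2): no bracket -> illegal
(6,3): flips 2 -> legal
(6,4): no bracket -> illegal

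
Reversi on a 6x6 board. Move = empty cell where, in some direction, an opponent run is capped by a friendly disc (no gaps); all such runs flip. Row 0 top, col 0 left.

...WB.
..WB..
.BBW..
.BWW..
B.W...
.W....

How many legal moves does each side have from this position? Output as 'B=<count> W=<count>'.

Answer: B=8 W=6

Derivation:
-- B to move --
(0,1): no bracket -> illegal
(0,2): flips 2 -> legal
(1,1): flips 1 -> legal
(1,4): no bracket -> illegal
(2,4): flips 1 -> legal
(3,4): flips 2 -> legal
(4,1): no bracket -> illegal
(4,3): flips 3 -> legal
(4,4): flips 1 -> legal
(5,0): no bracket -> illegal
(5,2): flips 2 -> legal
(5,3): flips 1 -> legal
B mobility = 8
-- W to move --
(0,2): no bracket -> illegal
(0,5): flips 1 -> legal
(1,0): flips 1 -> legal
(1,1): flips 1 -> legal
(1,4): flips 1 -> legal
(1,5): no bracket -> illegal
(2,0): flips 3 -> legal
(2,4): no bracket -> illegal
(3,0): flips 2 -> legal
(4,1): no bracket -> illegal
(5,0): no bracket -> illegal
W mobility = 6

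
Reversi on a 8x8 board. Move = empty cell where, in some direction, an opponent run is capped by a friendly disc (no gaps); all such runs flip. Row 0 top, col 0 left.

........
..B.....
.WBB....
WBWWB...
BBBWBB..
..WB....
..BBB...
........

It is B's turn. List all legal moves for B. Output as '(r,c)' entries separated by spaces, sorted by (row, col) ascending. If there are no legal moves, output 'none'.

(1,0): no bracket -> illegal
(1,1): flips 1 -> legal
(2,0): flips 2 -> legal
(2,4): flips 1 -> legal
(5,1): flips 1 -> legal
(5,4): no bracket -> illegal
(6,1): flips 2 -> legal

Answer: (1,1) (2,0) (2,4) (5,1) (6,1)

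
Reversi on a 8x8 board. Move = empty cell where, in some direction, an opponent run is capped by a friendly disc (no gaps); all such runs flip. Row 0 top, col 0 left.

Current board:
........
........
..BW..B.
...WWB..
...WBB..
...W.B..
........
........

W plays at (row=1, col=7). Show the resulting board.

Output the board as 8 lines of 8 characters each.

Answer: ........
.......W
..BW..W.
...WWW..
...WWB..
...W.B..
........
........

Derivation:
Place W at (1,7); scan 8 dirs for brackets.
Dir NW: first cell '.' (not opp) -> no flip
Dir N: first cell '.' (not opp) -> no flip
Dir NE: edge -> no flip
Dir W: first cell '.' (not opp) -> no flip
Dir E: edge -> no flip
Dir SW: opp run (2,6) (3,5) (4,4) capped by W -> flip
Dir S: first cell '.' (not opp) -> no flip
Dir SE: edge -> no flip
All flips: (2,6) (3,5) (4,4)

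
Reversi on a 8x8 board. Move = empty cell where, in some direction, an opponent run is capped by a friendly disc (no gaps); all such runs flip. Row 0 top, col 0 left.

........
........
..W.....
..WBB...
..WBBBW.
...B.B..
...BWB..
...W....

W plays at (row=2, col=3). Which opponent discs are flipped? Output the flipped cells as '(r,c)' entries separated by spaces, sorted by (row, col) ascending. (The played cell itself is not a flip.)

Dir NW: first cell '.' (not opp) -> no flip
Dir N: first cell '.' (not opp) -> no flip
Dir NE: first cell '.' (not opp) -> no flip
Dir W: first cell 'W' (not opp) -> no flip
Dir E: first cell '.' (not opp) -> no flip
Dir SW: first cell 'W' (not opp) -> no flip
Dir S: opp run (3,3) (4,3) (5,3) (6,3) capped by W -> flip
Dir SE: opp run (3,4) (4,5), next='.' -> no flip

Answer: (3,3) (4,3) (5,3) (6,3)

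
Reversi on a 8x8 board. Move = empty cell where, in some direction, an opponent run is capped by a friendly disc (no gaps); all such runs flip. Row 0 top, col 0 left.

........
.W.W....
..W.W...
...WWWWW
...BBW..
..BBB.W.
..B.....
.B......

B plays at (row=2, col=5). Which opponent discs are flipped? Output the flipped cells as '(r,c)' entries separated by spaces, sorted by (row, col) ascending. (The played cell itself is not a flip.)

Answer: (3,4)

Derivation:
Dir NW: first cell '.' (not opp) -> no flip
Dir N: first cell '.' (not opp) -> no flip
Dir NE: first cell '.' (not opp) -> no flip
Dir W: opp run (2,4), next='.' -> no flip
Dir E: first cell '.' (not opp) -> no flip
Dir SW: opp run (3,4) capped by B -> flip
Dir S: opp run (3,5) (4,5), next='.' -> no flip
Dir SE: opp run (3,6), next='.' -> no flip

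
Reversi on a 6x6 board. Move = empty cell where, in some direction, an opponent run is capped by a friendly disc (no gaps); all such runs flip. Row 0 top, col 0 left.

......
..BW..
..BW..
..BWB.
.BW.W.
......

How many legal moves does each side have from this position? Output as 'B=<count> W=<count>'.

Answer: B=7 W=10

Derivation:
-- B to move --
(0,2): no bracket -> illegal
(0,3): no bracket -> illegal
(0,4): flips 1 -> legal
(1,4): flips 2 -> legal
(2,4): flips 1 -> legal
(3,1): no bracket -> illegal
(3,5): no bracket -> illegal
(4,3): flips 1 -> legal
(4,5): no bracket -> illegal
(5,1): no bracket -> illegal
(5,2): flips 1 -> legal
(5,3): no bracket -> illegal
(5,4): flips 1 -> legal
(5,5): flips 2 -> legal
B mobility = 7
-- W to move --
(0,1): flips 1 -> legal
(0,2): flips 3 -> legal
(0,3): no bracket -> illegal
(1,1): flips 2 -> legal
(2,1): flips 1 -> legal
(2,4): flips 1 -> legal
(2,5): no bracket -> illegal
(3,0): no bracket -> illegal
(3,1): flips 2 -> legal
(3,5): flips 1 -> legal
(4,0): flips 1 -> legal
(4,3): no bracket -> illegal
(4,5): flips 1 -> legal
(5,0): flips 2 -> legal
(5,1): no bracket -> illegal
(5,2): no bracket -> illegal
W mobility = 10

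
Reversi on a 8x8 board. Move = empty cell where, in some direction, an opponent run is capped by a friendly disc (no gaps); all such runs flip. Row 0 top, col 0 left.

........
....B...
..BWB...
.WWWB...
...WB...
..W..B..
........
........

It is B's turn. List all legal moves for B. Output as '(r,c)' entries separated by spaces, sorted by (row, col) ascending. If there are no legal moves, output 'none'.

Answer: (1,2) (3,0) (4,0) (4,1) (4,2) (6,1)

Derivation:
(1,2): flips 1 -> legal
(1,3): no bracket -> illegal
(2,0): no bracket -> illegal
(2,1): no bracket -> illegal
(3,0): flips 3 -> legal
(4,0): flips 1 -> legal
(4,1): flips 2 -> legal
(4,2): flips 3 -> legal
(5,1): no bracket -> illegal
(5,3): no bracket -> illegal
(5,4): no bracket -> illegal
(6,1): flips 2 -> legal
(6,2): no bracket -> illegal
(6,3): no bracket -> illegal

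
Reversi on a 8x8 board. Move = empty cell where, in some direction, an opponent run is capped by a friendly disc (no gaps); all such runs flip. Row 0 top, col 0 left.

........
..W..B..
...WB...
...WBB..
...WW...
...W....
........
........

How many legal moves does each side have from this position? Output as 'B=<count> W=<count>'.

-- B to move --
(0,1): flips 2 -> legal
(0,2): no bracket -> illegal
(0,3): no bracket -> illegal
(1,1): no bracket -> illegal
(1,3): no bracket -> illegal
(1,4): no bracket -> illegal
(2,1): no bracket -> illegal
(2,2): flips 1 -> legal
(3,2): flips 1 -> legal
(4,2): flips 1 -> legal
(4,5): no bracket -> illegal
(5,2): flips 1 -> legal
(5,4): flips 1 -> legal
(5,5): no bracket -> illegal
(6,2): flips 2 -> legal
(6,3): no bracket -> illegal
(6,4): no bracket -> illegal
B mobility = 7
-- W to move --
(0,4): no bracket -> illegal
(0,5): no bracket -> illegal
(0,6): flips 2 -> legal
(1,3): no bracket -> illegal
(1,4): flips 2 -> legal
(1,6): no bracket -> illegal
(2,5): flips 2 -> legal
(2,6): flips 1 -> legal
(3,6): flips 2 -> legal
(4,5): flips 1 -> legal
(4,6): no bracket -> illegal
W mobility = 6

Answer: B=7 W=6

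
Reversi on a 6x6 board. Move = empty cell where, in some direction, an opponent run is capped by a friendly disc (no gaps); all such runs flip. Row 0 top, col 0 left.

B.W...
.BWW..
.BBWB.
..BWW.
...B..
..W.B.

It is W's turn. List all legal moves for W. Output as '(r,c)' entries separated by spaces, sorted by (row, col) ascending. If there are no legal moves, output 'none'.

Answer: (1,0) (1,4) (1,5) (2,0) (2,5) (3,0) (3,1) (3,5) (4,1) (4,2) (5,3)

Derivation:
(0,1): no bracket -> illegal
(1,0): flips 1 -> legal
(1,4): flips 1 -> legal
(1,5): flips 1 -> legal
(2,0): flips 3 -> legal
(2,5): flips 1 -> legal
(3,0): flips 1 -> legal
(3,1): flips 2 -> legal
(3,5): flips 1 -> legal
(4,1): flips 1 -> legal
(4,2): flips 2 -> legal
(4,4): no bracket -> illegal
(4,5): no bracket -> illegal
(5,3): flips 1 -> legal
(5,5): no bracket -> illegal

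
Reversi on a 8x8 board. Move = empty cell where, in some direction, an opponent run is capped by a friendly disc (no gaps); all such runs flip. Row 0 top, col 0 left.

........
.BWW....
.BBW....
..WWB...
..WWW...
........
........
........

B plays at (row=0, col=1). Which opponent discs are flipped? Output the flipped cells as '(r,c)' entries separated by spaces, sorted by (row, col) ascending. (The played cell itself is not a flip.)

Dir NW: edge -> no flip
Dir N: edge -> no flip
Dir NE: edge -> no flip
Dir W: first cell '.' (not opp) -> no flip
Dir E: first cell '.' (not opp) -> no flip
Dir SW: first cell '.' (not opp) -> no flip
Dir S: first cell 'B' (not opp) -> no flip
Dir SE: opp run (1,2) (2,3) capped by B -> flip

Answer: (1,2) (2,3)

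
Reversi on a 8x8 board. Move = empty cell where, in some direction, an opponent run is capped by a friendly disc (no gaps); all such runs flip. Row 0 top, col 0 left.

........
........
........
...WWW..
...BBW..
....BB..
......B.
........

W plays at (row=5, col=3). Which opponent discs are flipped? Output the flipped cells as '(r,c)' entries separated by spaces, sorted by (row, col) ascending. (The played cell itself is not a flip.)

Answer: (4,3) (4,4)

Derivation:
Dir NW: first cell '.' (not opp) -> no flip
Dir N: opp run (4,3) capped by W -> flip
Dir NE: opp run (4,4) capped by W -> flip
Dir W: first cell '.' (not opp) -> no flip
Dir E: opp run (5,4) (5,5), next='.' -> no flip
Dir SW: first cell '.' (not opp) -> no flip
Dir S: first cell '.' (not opp) -> no flip
Dir SE: first cell '.' (not opp) -> no flip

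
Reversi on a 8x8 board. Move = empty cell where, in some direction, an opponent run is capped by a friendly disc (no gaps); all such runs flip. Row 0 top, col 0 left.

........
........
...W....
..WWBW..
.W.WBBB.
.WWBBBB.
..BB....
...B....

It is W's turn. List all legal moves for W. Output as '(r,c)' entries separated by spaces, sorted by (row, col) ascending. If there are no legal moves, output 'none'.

Answer: (2,5) (4,7) (5,7) (6,5) (6,6) (6,7) (7,1) (7,2) (7,4)

Derivation:
(2,4): no bracket -> illegal
(2,5): flips 1 -> legal
(3,6): no bracket -> illegal
(3,7): no bracket -> illegal
(4,2): no bracket -> illegal
(4,7): flips 3 -> legal
(5,7): flips 5 -> legal
(6,1): no bracket -> illegal
(6,4): no bracket -> illegal
(6,5): flips 3 -> legal
(6,6): flips 2 -> legal
(6,7): flips 3 -> legal
(7,1): flips 3 -> legal
(7,2): flips 1 -> legal
(7,4): flips 1 -> legal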